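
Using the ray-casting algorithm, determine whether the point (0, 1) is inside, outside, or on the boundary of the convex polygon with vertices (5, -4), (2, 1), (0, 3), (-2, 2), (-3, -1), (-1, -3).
The point (0, 1) lies strictly inside the polygon

Cast a horizontal ray to the right from the query point and count how many polygon edges it crosses (each edge strictly once or zero times, handled with the usual half-open convention). 
Parity of crossings → odd ⇒ inside.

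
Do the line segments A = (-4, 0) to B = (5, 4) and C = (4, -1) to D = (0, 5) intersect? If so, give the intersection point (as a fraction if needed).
Yes; intersection at (58/35, 88/35) (t = 22/35 on AB, s = 41/70 on CD)

Parametrize AB as A + t(B − A) = (-4 + 9 t, 0 + 4 t) and CD as C + s(D − C) = (4 + -4 s, -1 + 6 s). Solve the linear system for (t, s). Determinant = -70 ≠ 0, so a unique intersection of the containing lines exists. Solution: t = 22/35, s = 41/70 — both in [0, 1], so the segments cross. Intersection point: (58/35, 88/35).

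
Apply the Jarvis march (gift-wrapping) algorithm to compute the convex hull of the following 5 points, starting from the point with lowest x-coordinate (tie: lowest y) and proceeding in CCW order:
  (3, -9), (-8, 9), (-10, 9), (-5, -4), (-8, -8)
Hull (CCW) = [(-10, 9), (-8, -8), (3, -9), (-8, 9)]

Jarvis march: at each step, from the current hull vertex p, select the next vertex q as the point such that every other point lies strictly to the left of (or on) the directed line p → q. (Equivalently: for every other point r, the cross product (q − p) × (r − p) ≥ 0.)
Starting point (lowest x, tie lowest y): (-10, 9). Wrap until returning to start. Resulting hull: (-10, 9), (-8, -8), (3, -9), (-8, 9).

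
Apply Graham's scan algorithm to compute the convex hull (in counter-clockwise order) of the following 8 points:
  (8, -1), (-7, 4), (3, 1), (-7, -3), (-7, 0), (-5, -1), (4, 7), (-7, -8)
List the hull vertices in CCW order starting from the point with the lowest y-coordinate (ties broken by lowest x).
Hull (CCW) = [(-7, -8), (8, -1), (4, 7), (-7, 4)]

Graham scan procedure:
  1. Find the pivot p₀ = point with lowest y (tie → lowest x): (-7, -8).
  2. Sort the remaining points by polar angle around p₀.
  3. Walk through sorted points, maintaining a stack; pop the top while the last three entries make a non-left turn (cross product ≤ 0).
  4. Final stack is the convex hull in CCW order: (-7, -8), (8, -1), (4, 7), (-7, 4).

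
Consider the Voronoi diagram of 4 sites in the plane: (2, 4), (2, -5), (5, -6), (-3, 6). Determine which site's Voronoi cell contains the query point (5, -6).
Nearest site = (5, -6)

The Voronoi cell of site s contains exactly those query points closer to s than to any other site. Compute squared distances from q = (5, -6) to each site:
  (5 − 5)² + (-6 − -6)² = 0
  (2 − 5)² + (-5 − -6)² = 10
  (2 − 5)² + (4 − -6)² = 109
  (-3 − 5)² + (6 − -6)² = 208
Minimum is attained by (5, -6), so q lies in its Voronoi cell.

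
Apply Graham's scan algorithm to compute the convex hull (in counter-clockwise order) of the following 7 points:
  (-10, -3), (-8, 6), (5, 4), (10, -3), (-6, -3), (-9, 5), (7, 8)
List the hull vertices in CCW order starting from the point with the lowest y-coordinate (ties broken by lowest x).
Hull (CCW) = [(-10, -3), (10, -3), (7, 8), (-8, 6), (-9, 5)]

Graham scan procedure:
  1. Find the pivot p₀ = point with lowest y (tie → lowest x): (-10, -3).
  2. Sort the remaining points by polar angle around p₀.
  3. Walk through sorted points, maintaining a stack; pop the top while the last three entries make a non-left turn (cross product ≤ 0).
  4. Final stack is the convex hull in CCW order: (-10, -3), (10, -3), (7, 8), (-8, 6), (-9, 5).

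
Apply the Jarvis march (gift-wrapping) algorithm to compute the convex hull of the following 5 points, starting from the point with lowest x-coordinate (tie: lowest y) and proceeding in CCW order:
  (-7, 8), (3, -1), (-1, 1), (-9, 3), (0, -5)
Hull (CCW) = [(-9, 3), (0, -5), (3, -1), (-7, 8)]

Jarvis march: at each step, from the current hull vertex p, select the next vertex q as the point such that every other point lies strictly to the left of (or on) the directed line p → q. (Equivalently: for every other point r, the cross product (q − p) × (r − p) ≥ 0.)
Starting point (lowest x, tie lowest y): (-9, 3). Wrap until returning to start. Resulting hull: (-9, 3), (0, -5), (3, -1), (-7, 8).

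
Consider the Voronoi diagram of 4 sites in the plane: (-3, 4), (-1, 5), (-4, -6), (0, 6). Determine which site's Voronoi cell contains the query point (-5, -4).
Nearest site = (-4, -6)

The Voronoi cell of site s contains exactly those query points closer to s than to any other site. Compute squared distances from q = (-5, -4) to each site:
  (-4 − -5)² + (-6 − -4)² = 5
  (-3 − -5)² + (4 − -4)² = 68
  (-1 − -5)² + (5 − -4)² = 97
  (0 − -5)² + (6 − -4)² = 125
Minimum is attained by (-4, -6), so q lies in its Voronoi cell.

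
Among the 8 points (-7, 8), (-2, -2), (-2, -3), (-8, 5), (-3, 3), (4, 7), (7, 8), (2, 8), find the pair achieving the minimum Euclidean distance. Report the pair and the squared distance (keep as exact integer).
Pair = ((-2, -2), (-2, -3)); squared distance = 1

Compute all C(8, 2) = 28 pairwise squared distances (x_i − x_j)² + (y_i − y_j)². The minimum is 1, attained by the pair ((-2, -2), (-2, -3)).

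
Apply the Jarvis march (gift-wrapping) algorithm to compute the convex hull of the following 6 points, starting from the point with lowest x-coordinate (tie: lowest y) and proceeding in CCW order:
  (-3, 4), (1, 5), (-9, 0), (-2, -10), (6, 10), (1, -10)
Hull (CCW) = [(-9, 0), (-2, -10), (1, -10), (6, 10)]

Jarvis march: at each step, from the current hull vertex p, select the next vertex q as the point such that every other point lies strictly to the left of (or on) the directed line p → q. (Equivalently: for every other point r, the cross product (q − p) × (r − p) ≥ 0.)
Starting point (lowest x, tie lowest y): (-9, 0). Wrap until returning to start. Resulting hull: (-9, 0), (-2, -10), (1, -10), (6, 10).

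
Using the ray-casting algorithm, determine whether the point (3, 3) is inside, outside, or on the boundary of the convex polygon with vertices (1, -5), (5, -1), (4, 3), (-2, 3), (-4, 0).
The point (3, 3) lies on the polygon boundary

Boundary check: the query satisfies the collinearity and bounding-box conditions for some polygon edge, so it lies exactly on the boundary.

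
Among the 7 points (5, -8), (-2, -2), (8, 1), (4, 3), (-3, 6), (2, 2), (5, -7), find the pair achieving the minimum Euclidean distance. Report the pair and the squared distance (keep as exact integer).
Pair = ((5, -8), (5, -7)); squared distance = 1

Compute all C(7, 2) = 21 pairwise squared distances (x_i − x_j)² + (y_i − y_j)². The minimum is 1, attained by the pair ((5, -8), (5, -7)).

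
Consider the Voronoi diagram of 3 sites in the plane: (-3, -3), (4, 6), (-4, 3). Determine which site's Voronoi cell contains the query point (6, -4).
Nearest site = (-3, -3)

The Voronoi cell of site s contains exactly those query points closer to s than to any other site. Compute squared distances from q = (6, -4) to each site:
  (-3 − 6)² + (-3 − -4)² = 82
  (4 − 6)² + (6 − -4)² = 104
  (-4 − 6)² + (3 − -4)² = 149
Minimum is attained by (-3, -3), so q lies in its Voronoi cell.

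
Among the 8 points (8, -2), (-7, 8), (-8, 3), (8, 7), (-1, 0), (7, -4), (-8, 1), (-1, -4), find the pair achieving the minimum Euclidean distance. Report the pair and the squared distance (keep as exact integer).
Pair = ((-8, 3), (-8, 1)); squared distance = 4

Compute all C(8, 2) = 28 pairwise squared distances (x_i − x_j)² + (y_i − y_j)². The minimum is 4, attained by the pair ((-8, 3), (-8, 1)).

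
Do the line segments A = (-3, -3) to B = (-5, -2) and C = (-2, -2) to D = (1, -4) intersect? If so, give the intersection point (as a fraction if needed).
No (intersection of containing lines falls outside at least one segment)

Parametrize and solve: t = -5, s = 3. At least one of these is outside [0, 1], so the segments do not intersect.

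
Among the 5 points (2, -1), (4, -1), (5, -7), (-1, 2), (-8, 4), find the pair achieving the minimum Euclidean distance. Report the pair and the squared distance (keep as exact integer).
Pair = ((2, -1), (4, -1)); squared distance = 4

Compute all C(5, 2) = 10 pairwise squared distances (x_i − x_j)² + (y_i − y_j)². The minimum is 4, attained by the pair ((2, -1), (4, -1)).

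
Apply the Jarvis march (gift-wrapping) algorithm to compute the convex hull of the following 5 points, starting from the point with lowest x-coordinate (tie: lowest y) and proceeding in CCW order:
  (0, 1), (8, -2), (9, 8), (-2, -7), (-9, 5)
Hull (CCW) = [(-9, 5), (-2, -7), (8, -2), (9, 8)]

Jarvis march: at each step, from the current hull vertex p, select the next vertex q as the point such that every other point lies strictly to the left of (or on) the directed line p → q. (Equivalently: for every other point r, the cross product (q − p) × (r − p) ≥ 0.)
Starting point (lowest x, tie lowest y): (-9, 5). Wrap until returning to start. Resulting hull: (-9, 5), (-2, -7), (8, -2), (9, 8).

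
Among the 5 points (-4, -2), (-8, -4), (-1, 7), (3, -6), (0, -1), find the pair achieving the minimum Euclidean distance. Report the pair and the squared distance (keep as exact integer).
Pair = ((-4, -2), (0, -1)); squared distance = 17

Compute all C(5, 2) = 10 pairwise squared distances (x_i − x_j)² + (y_i − y_j)². The minimum is 17, attained by the pair ((-4, -2), (0, -1)).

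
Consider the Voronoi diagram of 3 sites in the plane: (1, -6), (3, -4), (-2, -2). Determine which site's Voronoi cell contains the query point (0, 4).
Nearest site = (-2, -2)

The Voronoi cell of site s contains exactly those query points closer to s than to any other site. Compute squared distances from q = (0, 4) to each site:
  (-2 − 0)² + (-2 − 4)² = 40
  (3 − 0)² + (-4 − 4)² = 73
  (1 − 0)² + (-6 − 4)² = 101
Minimum is attained by (-2, -2), so q lies in its Voronoi cell.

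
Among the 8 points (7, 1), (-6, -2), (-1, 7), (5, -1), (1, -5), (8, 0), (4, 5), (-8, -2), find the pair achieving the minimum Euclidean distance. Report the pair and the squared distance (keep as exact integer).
Pair = ((7, 1), (8, 0)); squared distance = 2

Compute all C(8, 2) = 28 pairwise squared distances (x_i − x_j)² + (y_i − y_j)². The minimum is 2, attained by the pair ((7, 1), (8, 0)).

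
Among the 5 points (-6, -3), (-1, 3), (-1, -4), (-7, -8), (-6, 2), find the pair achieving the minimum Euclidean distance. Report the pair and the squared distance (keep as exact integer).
Pair = ((-6, -3), (-6, 2)); squared distance = 25

Compute all C(5, 2) = 10 pairwise squared distances (x_i − x_j)² + (y_i − y_j)². The minimum is 25, attained by the pair ((-6, -3), (-6, 2)).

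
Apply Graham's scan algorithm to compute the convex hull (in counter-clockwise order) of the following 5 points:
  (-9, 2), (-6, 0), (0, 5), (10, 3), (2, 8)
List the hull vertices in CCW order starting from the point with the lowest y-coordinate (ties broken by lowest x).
Hull (CCW) = [(-6, 0), (10, 3), (2, 8), (-9, 2)]

Graham scan procedure:
  1. Find the pivot p₀ = point with lowest y (tie → lowest x): (-6, 0).
  2. Sort the remaining points by polar angle around p₀.
  3. Walk through sorted points, maintaining a stack; pop the top while the last three entries make a non-left turn (cross product ≤ 0).
  4. Final stack is the convex hull in CCW order: (-6, 0), (10, 3), (2, 8), (-9, 2).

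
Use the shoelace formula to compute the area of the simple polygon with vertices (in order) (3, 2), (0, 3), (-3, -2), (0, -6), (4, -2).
Area = 37

Shoelace formula: Area = (1/2) |Σ_i (x_i · y_{i+1} − x_{i+1} · y_i)| (indices mod n). Compute each cross term:
  (3)(3) − (0)(2) = 9
  (0)(-2) − (-3)(3) = 9
  (-3)(-6) − (0)(-2) = 18
  (0)(-2) − (4)(-6) = 24
  (4)(2) − (3)(-2) = 14
Sum = 74, so (signed) Area = 74/2 = 37, |Area| = 37.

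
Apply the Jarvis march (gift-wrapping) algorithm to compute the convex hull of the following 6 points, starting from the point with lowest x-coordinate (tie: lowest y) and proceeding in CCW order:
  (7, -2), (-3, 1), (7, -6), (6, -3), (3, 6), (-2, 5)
Hull (CCW) = [(-3, 1), (7, -6), (7, -2), (3, 6), (-2, 5)]

Jarvis march: at each step, from the current hull vertex p, select the next vertex q as the point such that every other point lies strictly to the left of (or on) the directed line p → q. (Equivalently: for every other point r, the cross product (q − p) × (r − p) ≥ 0.)
Starting point (lowest x, tie lowest y): (-3, 1). Wrap until returning to start. Resulting hull: (-3, 1), (7, -6), (7, -2), (3, 6), (-2, 5).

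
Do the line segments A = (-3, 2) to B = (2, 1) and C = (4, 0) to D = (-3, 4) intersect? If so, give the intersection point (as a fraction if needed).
No (intersection of containing lines falls outside at least one segment)

Parametrize and solve: t = 14/13, s = 3/13. At least one of these is outside [0, 1], so the segments do not intersect.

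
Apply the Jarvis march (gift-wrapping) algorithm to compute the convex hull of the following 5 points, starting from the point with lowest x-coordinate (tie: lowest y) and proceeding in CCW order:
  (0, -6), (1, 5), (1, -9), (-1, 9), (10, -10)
Hull (CCW) = [(-1, 9), (0, -6), (1, -9), (10, -10)]

Jarvis march: at each step, from the current hull vertex p, select the next vertex q as the point such that every other point lies strictly to the left of (or on) the directed line p → q. (Equivalently: for every other point r, the cross product (q − p) × (r − p) ≥ 0.)
Starting point (lowest x, tie lowest y): (-1, 9). Wrap until returning to start. Resulting hull: (-1, 9), (0, -6), (1, -9), (10, -10).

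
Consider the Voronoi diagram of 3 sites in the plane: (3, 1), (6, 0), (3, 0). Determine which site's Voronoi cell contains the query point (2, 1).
Nearest site = (3, 1)

The Voronoi cell of site s contains exactly those query points closer to s than to any other site. Compute squared distances from q = (2, 1) to each site:
  (3 − 2)² + (1 − 1)² = 1
  (3 − 2)² + (0 − 1)² = 2
  (6 − 2)² + (0 − 1)² = 17
Minimum is attained by (3, 1), so q lies in its Voronoi cell.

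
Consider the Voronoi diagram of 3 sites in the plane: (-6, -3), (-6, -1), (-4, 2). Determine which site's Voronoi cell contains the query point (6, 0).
Nearest site = (-4, 2)

The Voronoi cell of site s contains exactly those query points closer to s than to any other site. Compute squared distances from q = (6, 0) to each site:
  (-4 − 6)² + (2 − 0)² = 104
  (-6 − 6)² + (-1 − 0)² = 145
  (-6 − 6)² + (-3 − 0)² = 153
Minimum is attained by (-4, 2), so q lies in its Voronoi cell.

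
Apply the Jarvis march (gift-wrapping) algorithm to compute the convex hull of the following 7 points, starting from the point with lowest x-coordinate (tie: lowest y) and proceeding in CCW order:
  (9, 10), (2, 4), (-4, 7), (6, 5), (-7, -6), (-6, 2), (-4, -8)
Hull (CCW) = [(-7, -6), (-4, -8), (6, 5), (9, 10), (-4, 7), (-6, 2)]

Jarvis march: at each step, from the current hull vertex p, select the next vertex q as the point such that every other point lies strictly to the left of (or on) the directed line p → q. (Equivalently: for every other point r, the cross product (q − p) × (r − p) ≥ 0.)
Starting point (lowest x, tie lowest y): (-7, -6). Wrap until returning to start. Resulting hull: (-7, -6), (-4, -8), (6, 5), (9, 10), (-4, 7), (-6, 2).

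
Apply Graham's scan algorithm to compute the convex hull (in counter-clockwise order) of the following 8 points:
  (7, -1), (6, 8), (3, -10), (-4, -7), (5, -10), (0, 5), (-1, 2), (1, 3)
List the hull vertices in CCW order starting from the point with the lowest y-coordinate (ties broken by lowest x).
Hull (CCW) = [(3, -10), (5, -10), (7, -1), (6, 8), (0, 5), (-4, -7)]

Graham scan procedure:
  1. Find the pivot p₀ = point with lowest y (tie → lowest x): (3, -10).
  2. Sort the remaining points by polar angle around p₀.
  3. Walk through sorted points, maintaining a stack; pop the top while the last three entries make a non-left turn (cross product ≤ 0).
  4. Final stack is the convex hull in CCW order: (3, -10), (5, -10), (7, -1), (6, 8), (0, 5), (-4, -7).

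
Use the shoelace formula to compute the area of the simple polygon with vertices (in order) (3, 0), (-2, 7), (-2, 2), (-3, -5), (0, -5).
Area = 77/2

Shoelace formula: Area = (1/2) |Σ_i (x_i · y_{i+1} − x_{i+1} · y_i)| (indices mod n). Compute each cross term:
  (3)(7) − (-2)(0) = 21
  (-2)(2) − (-2)(7) = 10
  (-2)(-5) − (-3)(2) = 16
  (-3)(-5) − (0)(-5) = 15
  (0)(0) − (3)(-5) = 15
Sum = 77, so (signed) Area = 77/2 = 77/2, |Area| = 77/2.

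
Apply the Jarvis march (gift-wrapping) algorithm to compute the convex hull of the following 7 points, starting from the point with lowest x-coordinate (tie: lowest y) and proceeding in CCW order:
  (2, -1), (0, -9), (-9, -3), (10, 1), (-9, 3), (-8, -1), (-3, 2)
Hull (CCW) = [(-9, -3), (0, -9), (10, 1), (-9, 3)]

Jarvis march: at each step, from the current hull vertex p, select the next vertex q as the point such that every other point lies strictly to the left of (or on) the directed line p → q. (Equivalently: for every other point r, the cross product (q − p) × (r − p) ≥ 0.)
Starting point (lowest x, tie lowest y): (-9, -3). Wrap until returning to start. Resulting hull: (-9, -3), (0, -9), (10, 1), (-9, 3).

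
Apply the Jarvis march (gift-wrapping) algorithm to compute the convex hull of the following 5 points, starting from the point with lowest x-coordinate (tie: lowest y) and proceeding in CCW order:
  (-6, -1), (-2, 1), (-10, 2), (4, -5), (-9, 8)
Hull (CCW) = [(-10, 2), (-6, -1), (4, -5), (-9, 8)]

Jarvis march: at each step, from the current hull vertex p, select the next vertex q as the point such that every other point lies strictly to the left of (or on) the directed line p → q. (Equivalently: for every other point r, the cross product (q − p) × (r − p) ≥ 0.)
Starting point (lowest x, tie lowest y): (-10, 2). Wrap until returning to start. Resulting hull: (-10, 2), (-6, -1), (4, -5), (-9, 8).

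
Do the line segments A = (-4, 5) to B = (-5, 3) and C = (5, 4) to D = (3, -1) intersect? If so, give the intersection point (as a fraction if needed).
No (intersection of containing lines falls outside at least one segment)

Parametrize and solve: t = -47, s = -19. At least one of these is outside [0, 1], so the segments do not intersect.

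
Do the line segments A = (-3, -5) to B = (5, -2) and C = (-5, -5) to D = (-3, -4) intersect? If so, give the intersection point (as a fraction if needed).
No (intersection of containing lines falls outside at least one segment)

Parametrize and solve: t = -1, s = -3. At least one of these is outside [0, 1], so the segments do not intersect.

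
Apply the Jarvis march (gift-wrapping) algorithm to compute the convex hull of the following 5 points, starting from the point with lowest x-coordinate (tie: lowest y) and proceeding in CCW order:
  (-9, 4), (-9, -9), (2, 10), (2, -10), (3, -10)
Hull (CCW) = [(-9, -9), (2, -10), (3, -10), (2, 10), (-9, 4)]

Jarvis march: at each step, from the current hull vertex p, select the next vertex q as the point such that every other point lies strictly to the left of (or on) the directed line p → q. (Equivalently: for every other point r, the cross product (q − p) × (r − p) ≥ 0.)
Starting point (lowest x, tie lowest y): (-9, -9). Wrap until returning to start. Resulting hull: (-9, -9), (2, -10), (3, -10), (2, 10), (-9, 4).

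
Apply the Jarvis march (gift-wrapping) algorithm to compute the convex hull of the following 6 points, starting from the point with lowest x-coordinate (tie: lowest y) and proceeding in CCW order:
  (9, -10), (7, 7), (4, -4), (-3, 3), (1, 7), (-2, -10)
Hull (CCW) = [(-3, 3), (-2, -10), (9, -10), (7, 7), (1, 7)]

Jarvis march: at each step, from the current hull vertex p, select the next vertex q as the point such that every other point lies strictly to the left of (or on) the directed line p → q. (Equivalently: for every other point r, the cross product (q − p) × (r − p) ≥ 0.)
Starting point (lowest x, tie lowest y): (-3, 3). Wrap until returning to start. Resulting hull: (-3, 3), (-2, -10), (9, -10), (7, 7), (1, 7).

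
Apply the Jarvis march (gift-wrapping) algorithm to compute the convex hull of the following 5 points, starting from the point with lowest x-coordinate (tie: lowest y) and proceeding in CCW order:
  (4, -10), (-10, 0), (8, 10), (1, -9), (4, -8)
Hull (CCW) = [(-10, 0), (1, -9), (4, -10), (8, 10)]

Jarvis march: at each step, from the current hull vertex p, select the next vertex q as the point such that every other point lies strictly to the left of (or on) the directed line p → q. (Equivalently: for every other point r, the cross product (q − p) × (r − p) ≥ 0.)
Starting point (lowest x, tie lowest y): (-10, 0). Wrap until returning to start. Resulting hull: (-10, 0), (1, -9), (4, -10), (8, 10).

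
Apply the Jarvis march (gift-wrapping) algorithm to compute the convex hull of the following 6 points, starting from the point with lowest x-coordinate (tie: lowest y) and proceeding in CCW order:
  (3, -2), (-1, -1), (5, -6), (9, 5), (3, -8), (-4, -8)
Hull (CCW) = [(-4, -8), (3, -8), (5, -6), (9, 5), (-1, -1)]

Jarvis march: at each step, from the current hull vertex p, select the next vertex q as the point such that every other point lies strictly to the left of (or on) the directed line p → q. (Equivalently: for every other point r, the cross product (q − p) × (r − p) ≥ 0.)
Starting point (lowest x, tie lowest y): (-4, -8). Wrap until returning to start. Resulting hull: (-4, -8), (3, -8), (5, -6), (9, 5), (-1, -1).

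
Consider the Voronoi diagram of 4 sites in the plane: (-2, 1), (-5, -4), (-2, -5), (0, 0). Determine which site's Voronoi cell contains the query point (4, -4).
Nearest site = (0, 0)

The Voronoi cell of site s contains exactly those query points closer to s than to any other site. Compute squared distances from q = (4, -4) to each site:
  (0 − 4)² + (0 − -4)² = 32
  (-2 − 4)² + (-5 − -4)² = 37
  (-2 − 4)² + (1 − -4)² = 61
  (-5 − 4)² + (-4 − -4)² = 81
Minimum is attained by (0, 0), so q lies in its Voronoi cell.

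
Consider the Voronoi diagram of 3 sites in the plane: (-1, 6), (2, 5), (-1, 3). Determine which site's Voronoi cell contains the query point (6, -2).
Nearest site = (2, 5)

The Voronoi cell of site s contains exactly those query points closer to s than to any other site. Compute squared distances from q = (6, -2) to each site:
  (2 − 6)² + (5 − -2)² = 65
  (-1 − 6)² + (3 − -2)² = 74
  (-1 − 6)² + (6 − -2)² = 113
Minimum is attained by (2, 5), so q lies in its Voronoi cell.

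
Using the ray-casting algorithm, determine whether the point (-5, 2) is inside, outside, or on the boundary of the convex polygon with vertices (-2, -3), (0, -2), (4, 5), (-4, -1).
The point (-5, 2) lies strictly outside the polygon

Cast a horizontal ray to the right from the query point and count how many polygon edges it crosses (each edge strictly once or zero times, handled with the usual half-open convention). 
Parity of crossings → even ⇒ outside.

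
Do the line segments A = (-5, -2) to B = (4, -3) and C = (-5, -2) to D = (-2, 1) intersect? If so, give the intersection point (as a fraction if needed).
Yes; intersection at (-5, -2) (t = 0 on AB, s = 0 on CD)

Parametrize AB as A + t(B − A) = (-5 + 9 t, -2 + -1 t) and CD as C + s(D − C) = (-5 + 3 s, -2 + 3 s). Solve the linear system for (t, s). Determinant = -30 ≠ 0, so a unique intersection of the containing lines exists. Solution: t = 0, s = 0 — both in [0, 1], so the segments cross. Intersection point: (-5, -2).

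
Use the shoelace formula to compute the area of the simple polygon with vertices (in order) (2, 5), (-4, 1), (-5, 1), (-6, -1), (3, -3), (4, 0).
Area = 87/2

Shoelace formula: Area = (1/2) |Σ_i (x_i · y_{i+1} − x_{i+1} · y_i)| (indices mod n). Compute each cross term:
  (2)(1) − (-4)(5) = 22
  (-4)(1) − (-5)(1) = 1
  (-5)(-1) − (-6)(1) = 11
  (-6)(-3) − (3)(-1) = 21
  (3)(0) − (4)(-3) = 12
  (4)(5) − (2)(0) = 20
Sum = 87, so (signed) Area = 87/2 = 87/2, |Area| = 87/2.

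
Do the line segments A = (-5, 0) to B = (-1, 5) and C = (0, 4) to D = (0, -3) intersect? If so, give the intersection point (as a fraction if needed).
No (intersection of containing lines falls outside at least one segment)

Parametrize and solve: t = 5/4, s = -9/28. At least one of these is outside [0, 1], so the segments do not intersect.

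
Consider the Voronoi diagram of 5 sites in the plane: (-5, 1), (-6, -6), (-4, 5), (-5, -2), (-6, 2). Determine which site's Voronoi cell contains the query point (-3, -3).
Nearest site = (-5, -2)

The Voronoi cell of site s contains exactly those query points closer to s than to any other site. Compute squared distances from q = (-3, -3) to each site:
  (-5 − -3)² + (-2 − -3)² = 5
  (-6 − -3)² + (-6 − -3)² = 18
  (-5 − -3)² + (1 − -3)² = 20
  (-6 − -3)² + (2 − -3)² = 34
  (-4 − -3)² + (5 − -3)² = 65
Minimum is attained by (-5, -2), so q lies in its Voronoi cell.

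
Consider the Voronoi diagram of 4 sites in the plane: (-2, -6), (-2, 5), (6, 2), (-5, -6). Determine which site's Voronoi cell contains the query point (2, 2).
Nearest site = (6, 2)

The Voronoi cell of site s contains exactly those query points closer to s than to any other site. Compute squared distances from q = (2, 2) to each site:
  (6 − 2)² + (2 − 2)² = 16
  (-2 − 2)² + (5 − 2)² = 25
  (-2 − 2)² + (-6 − 2)² = 80
  (-5 − 2)² + (-6 − 2)² = 113
Minimum is attained by (6, 2), so q lies in its Voronoi cell.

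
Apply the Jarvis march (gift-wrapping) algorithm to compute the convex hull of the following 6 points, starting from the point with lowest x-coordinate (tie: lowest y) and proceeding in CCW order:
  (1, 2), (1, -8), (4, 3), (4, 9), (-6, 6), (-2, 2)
Hull (CCW) = [(-6, 6), (1, -8), (4, 3), (4, 9)]

Jarvis march: at each step, from the current hull vertex p, select the next vertex q as the point such that every other point lies strictly to the left of (or on) the directed line p → q. (Equivalently: for every other point r, the cross product (q − p) × (r − p) ≥ 0.)
Starting point (lowest x, tie lowest y): (-6, 6). Wrap until returning to start. Resulting hull: (-6, 6), (1, -8), (4, 3), (4, 9).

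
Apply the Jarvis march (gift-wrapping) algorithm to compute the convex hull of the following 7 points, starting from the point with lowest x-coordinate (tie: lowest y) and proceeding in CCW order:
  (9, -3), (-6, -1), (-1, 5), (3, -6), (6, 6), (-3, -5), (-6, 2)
Hull (CCW) = [(-6, -1), (-3, -5), (3, -6), (9, -3), (6, 6), (-1, 5), (-6, 2)]

Jarvis march: at each step, from the current hull vertex p, select the next vertex q as the point such that every other point lies strictly to the left of (or on) the directed line p → q. (Equivalently: for every other point r, the cross product (q − p) × (r − p) ≥ 0.)
Starting point (lowest x, tie lowest y): (-6, -1). Wrap until returning to start. Resulting hull: (-6, -1), (-3, -5), (3, -6), (9, -3), (6, 6), (-1, 5), (-6, 2).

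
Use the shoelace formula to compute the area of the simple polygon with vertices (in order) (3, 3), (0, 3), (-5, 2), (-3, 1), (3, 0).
Area = 31/2

Shoelace formula: Area = (1/2) |Σ_i (x_i · y_{i+1} − x_{i+1} · y_i)| (indices mod n). Compute each cross term:
  (3)(3) − (0)(3) = 9
  (0)(2) − (-5)(3) = 15
  (-5)(1) − (-3)(2) = 1
  (-3)(0) − (3)(1) = -3
  (3)(3) − (3)(0) = 9
Sum = 31, so (signed) Area = 31/2 = 31/2, |Area| = 31/2.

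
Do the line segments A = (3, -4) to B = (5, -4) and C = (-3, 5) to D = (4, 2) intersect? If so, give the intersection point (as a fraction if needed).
No (intersection of containing lines falls outside at least one segment)

Parametrize and solve: t = 15/2, s = 3. At least one of these is outside [0, 1], so the segments do not intersect.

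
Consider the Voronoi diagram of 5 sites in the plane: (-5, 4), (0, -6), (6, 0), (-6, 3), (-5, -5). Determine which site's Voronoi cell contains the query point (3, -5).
Nearest site = (0, -6)

The Voronoi cell of site s contains exactly those query points closer to s than to any other site. Compute squared distances from q = (3, -5) to each site:
  (0 − 3)² + (-6 − -5)² = 10
  (6 − 3)² + (0 − -5)² = 34
  (-5 − 3)² + (-5 − -5)² = 64
  (-6 − 3)² + (3 − -5)² = 145
  (-5 − 3)² + (4 − -5)² = 145
Minimum is attained by (0, -6), so q lies in its Voronoi cell.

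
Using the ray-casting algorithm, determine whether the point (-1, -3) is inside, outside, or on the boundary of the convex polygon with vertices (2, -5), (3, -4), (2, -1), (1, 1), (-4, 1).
The point (-1, -3) lies strictly outside the polygon

Cast a horizontal ray to the right from the query point and count how many polygon edges it crosses (each edge strictly once or zero times, handled with the usual half-open convention). 
Parity of crossings → even ⇒ outside.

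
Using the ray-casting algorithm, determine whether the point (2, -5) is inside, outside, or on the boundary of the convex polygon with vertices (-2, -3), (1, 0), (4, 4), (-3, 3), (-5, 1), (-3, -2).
The point (2, -5) lies strictly outside the polygon

Cast a horizontal ray to the right from the query point and count how many polygon edges it crosses (each edge strictly once or zero times, handled with the usual half-open convention). 
Parity of crossings → even ⇒ outside.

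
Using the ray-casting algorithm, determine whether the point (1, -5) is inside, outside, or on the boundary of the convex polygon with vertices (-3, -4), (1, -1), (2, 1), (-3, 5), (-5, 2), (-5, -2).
The point (1, -5) lies strictly outside the polygon

Cast a horizontal ray to the right from the query point and count how many polygon edges it crosses (each edge strictly once or zero times, handled with the usual half-open convention). 
Parity of crossings → even ⇒ outside.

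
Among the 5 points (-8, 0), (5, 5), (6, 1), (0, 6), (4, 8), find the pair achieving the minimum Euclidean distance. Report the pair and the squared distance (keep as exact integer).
Pair = ((5, 5), (4, 8)); squared distance = 10

Compute all C(5, 2) = 10 pairwise squared distances (x_i − x_j)² + (y_i − y_j)². The minimum is 10, attained by the pair ((5, 5), (4, 8)).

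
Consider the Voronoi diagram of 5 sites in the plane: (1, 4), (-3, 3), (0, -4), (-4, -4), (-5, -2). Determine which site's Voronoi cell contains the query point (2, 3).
Nearest site = (1, 4)

The Voronoi cell of site s contains exactly those query points closer to s than to any other site. Compute squared distances from q = (2, 3) to each site:
  (1 − 2)² + (4 − 3)² = 2
  (-3 − 2)² + (3 − 3)² = 25
  (0 − 2)² + (-4 − 3)² = 53
  (-5 − 2)² + (-2 − 3)² = 74
  (-4 − 2)² + (-4 − 3)² = 85
Minimum is attained by (1, 4), so q lies in its Voronoi cell.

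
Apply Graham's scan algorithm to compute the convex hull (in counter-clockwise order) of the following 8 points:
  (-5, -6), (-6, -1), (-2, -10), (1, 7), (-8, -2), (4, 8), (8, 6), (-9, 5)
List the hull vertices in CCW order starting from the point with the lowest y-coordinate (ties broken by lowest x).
Hull (CCW) = [(-2, -10), (8, 6), (4, 8), (-9, 5), (-8, -2)]

Graham scan procedure:
  1. Find the pivot p₀ = point with lowest y (tie → lowest x): (-2, -10).
  2. Sort the remaining points by polar angle around p₀.
  3. Walk through sorted points, maintaining a stack; pop the top while the last three entries make a non-left turn (cross product ≤ 0).
  4. Final stack is the convex hull in CCW order: (-2, -10), (8, 6), (4, 8), (-9, 5), (-8, -2).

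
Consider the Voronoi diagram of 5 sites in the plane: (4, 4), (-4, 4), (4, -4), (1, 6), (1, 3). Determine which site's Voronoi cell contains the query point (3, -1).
Nearest site = (4, -4)

The Voronoi cell of site s contains exactly those query points closer to s than to any other site. Compute squared distances from q = (3, -1) to each site:
  (4 − 3)² + (-4 − -1)² = 10
  (1 − 3)² + (3 − -1)² = 20
  (4 − 3)² + (4 − -1)² = 26
  (1 − 3)² + (6 − -1)² = 53
  (-4 − 3)² + (4 − -1)² = 74
Minimum is attained by (4, -4), so q lies in its Voronoi cell.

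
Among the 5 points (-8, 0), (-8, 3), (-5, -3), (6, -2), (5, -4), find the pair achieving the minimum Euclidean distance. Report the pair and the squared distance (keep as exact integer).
Pair = ((6, -2), (5, -4)); squared distance = 5

Compute all C(5, 2) = 10 pairwise squared distances (x_i − x_j)² + (y_i − y_j)². The minimum is 5, attained by the pair ((6, -2), (5, -4)).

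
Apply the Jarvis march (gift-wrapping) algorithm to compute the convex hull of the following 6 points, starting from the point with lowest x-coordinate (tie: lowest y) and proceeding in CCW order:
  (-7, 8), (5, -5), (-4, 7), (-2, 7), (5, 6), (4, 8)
Hull (CCW) = [(-7, 8), (5, -5), (5, 6), (4, 8)]

Jarvis march: at each step, from the current hull vertex p, select the next vertex q as the point such that every other point lies strictly to the left of (or on) the directed line p → q. (Equivalently: for every other point r, the cross product (q − p) × (r − p) ≥ 0.)
Starting point (lowest x, tie lowest y): (-7, 8). Wrap until returning to start. Resulting hull: (-7, 8), (5, -5), (5, 6), (4, 8).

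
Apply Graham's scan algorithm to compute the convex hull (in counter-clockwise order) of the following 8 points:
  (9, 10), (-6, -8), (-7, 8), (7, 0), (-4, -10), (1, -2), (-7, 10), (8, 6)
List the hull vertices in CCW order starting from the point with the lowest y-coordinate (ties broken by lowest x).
Hull (CCW) = [(-4, -10), (7, 0), (9, 10), (-7, 10), (-7, 8), (-6, -8)]

Graham scan procedure:
  1. Find the pivot p₀ = point with lowest y (tie → lowest x): (-4, -10).
  2. Sort the remaining points by polar angle around p₀.
  3. Walk through sorted points, maintaining a stack; pop the top while the last three entries make a non-left turn (cross product ≤ 0).
  4. Final stack is the convex hull in CCW order: (-4, -10), (7, 0), (9, 10), (-7, 10), (-7, 8), (-6, -8).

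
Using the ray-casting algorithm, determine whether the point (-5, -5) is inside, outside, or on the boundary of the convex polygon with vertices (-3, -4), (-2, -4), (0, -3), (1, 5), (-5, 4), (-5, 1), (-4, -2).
The point (-5, -5) lies strictly outside the polygon

Cast a horizontal ray to the right from the query point and count how many polygon edges it crosses (each edge strictly once or zero times, handled with the usual half-open convention). 
Parity of crossings → even ⇒ outside.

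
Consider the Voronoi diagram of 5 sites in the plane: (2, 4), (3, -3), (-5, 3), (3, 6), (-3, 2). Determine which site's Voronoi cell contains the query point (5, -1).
Nearest site = (3, -3)

The Voronoi cell of site s contains exactly those query points closer to s than to any other site. Compute squared distances from q = (5, -1) to each site:
  (3 − 5)² + (-3 − -1)² = 8
  (2 − 5)² + (4 − -1)² = 34
  (3 − 5)² + (6 − -1)² = 53
  (-3 − 5)² + (2 − -1)² = 73
  (-5 − 5)² + (3 − -1)² = 116
Minimum is attained by (3, -3), so q lies in its Voronoi cell.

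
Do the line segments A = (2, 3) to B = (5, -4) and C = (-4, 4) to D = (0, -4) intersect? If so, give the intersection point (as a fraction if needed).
No (intersection of containing lines falls outside at least one segment)

Parametrize and solve: t = 11, s = 39/4. At least one of these is outside [0, 1], so the segments do not intersect.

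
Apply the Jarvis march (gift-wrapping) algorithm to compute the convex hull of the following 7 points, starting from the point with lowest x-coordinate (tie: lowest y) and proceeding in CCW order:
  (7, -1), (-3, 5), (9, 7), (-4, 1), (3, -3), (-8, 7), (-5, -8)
Hull (CCW) = [(-8, 7), (-5, -8), (7, -1), (9, 7)]

Jarvis march: at each step, from the current hull vertex p, select the next vertex q as the point such that every other point lies strictly to the left of (or on) the directed line p → q. (Equivalently: for every other point r, the cross product (q − p) × (r − p) ≥ 0.)
Starting point (lowest x, tie lowest y): (-8, 7). Wrap until returning to start. Resulting hull: (-8, 7), (-5, -8), (7, -1), (9, 7).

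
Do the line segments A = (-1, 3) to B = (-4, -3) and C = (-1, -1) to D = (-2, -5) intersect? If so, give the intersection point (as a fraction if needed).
No (intersection of containing lines falls outside at least one segment)

Parametrize and solve: t = -2/3, s = -2. At least one of these is outside [0, 1], so the segments do not intersect.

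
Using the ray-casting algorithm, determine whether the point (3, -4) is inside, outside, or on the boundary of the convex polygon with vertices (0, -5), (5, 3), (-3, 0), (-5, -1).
The point (3, -4) lies strictly outside the polygon

Cast a horizontal ray to the right from the query point and count how many polygon edges it crosses (each edge strictly once or zero times, handled with the usual half-open convention). 
Parity of crossings → even ⇒ outside.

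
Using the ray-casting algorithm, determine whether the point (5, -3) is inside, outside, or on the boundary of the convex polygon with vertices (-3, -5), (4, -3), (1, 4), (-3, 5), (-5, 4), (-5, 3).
The point (5, -3) lies strictly outside the polygon

Cast a horizontal ray to the right from the query point and count how many polygon edges it crosses (each edge strictly once or zero times, handled with the usual half-open convention). 
Parity of crossings → even ⇒ outside.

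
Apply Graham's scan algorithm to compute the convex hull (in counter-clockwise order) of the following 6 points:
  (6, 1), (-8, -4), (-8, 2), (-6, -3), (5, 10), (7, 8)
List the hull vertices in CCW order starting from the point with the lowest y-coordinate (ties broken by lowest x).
Hull (CCW) = [(-8, -4), (6, 1), (7, 8), (5, 10), (-8, 2)]

Graham scan procedure:
  1. Find the pivot p₀ = point with lowest y (tie → lowest x): (-8, -4).
  2. Sort the remaining points by polar angle around p₀.
  3. Walk through sorted points, maintaining a stack; pop the top while the last three entries make a non-left turn (cross product ≤ 0).
  4. Final stack is the convex hull in CCW order: (-8, -4), (6, 1), (7, 8), (5, 10), (-8, 2).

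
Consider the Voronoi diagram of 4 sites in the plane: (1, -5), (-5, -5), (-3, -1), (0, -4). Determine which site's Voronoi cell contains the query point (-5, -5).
Nearest site = (-5, -5)

The Voronoi cell of site s contains exactly those query points closer to s than to any other site. Compute squared distances from q = (-5, -5) to each site:
  (-5 − -5)² + (-5 − -5)² = 0
  (-3 − -5)² + (-1 − -5)² = 20
  (0 − -5)² + (-4 − -5)² = 26
  (1 − -5)² + (-5 − -5)² = 36
Minimum is attained by (-5, -5), so q lies in its Voronoi cell.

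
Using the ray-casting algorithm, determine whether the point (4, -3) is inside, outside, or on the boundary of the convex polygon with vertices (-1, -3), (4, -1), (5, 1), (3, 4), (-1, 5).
The point (4, -3) lies strictly outside the polygon

Cast a horizontal ray to the right from the query point and count how many polygon edges it crosses (each edge strictly once or zero times, handled with the usual half-open convention). 
Parity of crossings → even ⇒ outside.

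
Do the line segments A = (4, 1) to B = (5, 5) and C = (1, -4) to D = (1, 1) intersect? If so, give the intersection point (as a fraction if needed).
No (intersection of containing lines falls outside at least one segment)

Parametrize and solve: t = -3, s = -7/5. At least one of these is outside [0, 1], so the segments do not intersect.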